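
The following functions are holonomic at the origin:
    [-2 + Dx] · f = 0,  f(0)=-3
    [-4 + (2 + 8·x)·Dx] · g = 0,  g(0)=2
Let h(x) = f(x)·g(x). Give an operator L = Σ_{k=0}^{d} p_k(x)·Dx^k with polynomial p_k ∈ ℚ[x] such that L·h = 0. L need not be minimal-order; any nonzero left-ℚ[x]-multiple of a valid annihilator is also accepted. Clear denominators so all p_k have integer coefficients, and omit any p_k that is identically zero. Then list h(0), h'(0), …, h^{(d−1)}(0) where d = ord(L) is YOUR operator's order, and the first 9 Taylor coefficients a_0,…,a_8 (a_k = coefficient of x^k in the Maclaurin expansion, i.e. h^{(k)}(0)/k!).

L = (-4 - 8·x) + (1 + 4·x)·Dx  (order 1).
h: a_k = -6, -24, -24, -32, 16, -448/5, 3904/15, -88832/105, 293824/105, …
ICs: h(0) = -6.

f: a_k = -3, -6, -6, -4, -2, -4/5, -4/15, -8/105, -2/105, …
g: a_k = 2, 4, -4, 8, -20, 56, -168, 528, -1716, …
h₀=f·g: eliminate ⇒ L₀, order ≤ 1·1.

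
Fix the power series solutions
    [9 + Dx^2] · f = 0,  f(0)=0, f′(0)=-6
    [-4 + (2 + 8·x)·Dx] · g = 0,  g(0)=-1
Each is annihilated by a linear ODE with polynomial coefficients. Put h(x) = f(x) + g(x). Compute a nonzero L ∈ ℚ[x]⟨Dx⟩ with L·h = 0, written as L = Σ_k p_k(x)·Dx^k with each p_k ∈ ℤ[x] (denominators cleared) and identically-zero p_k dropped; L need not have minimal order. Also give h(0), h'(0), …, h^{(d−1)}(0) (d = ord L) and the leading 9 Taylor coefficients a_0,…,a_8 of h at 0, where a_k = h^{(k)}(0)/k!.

L = (-378 - 1296·x - 2592·x^2) + (45 + 828·x + 3888·x^2 + 5184·x^3)·Dx + (-42 - 144·x - 288·x^2)·Dx^2 + (5 + 92·x + 432·x^2 + 576·x^3)·Dx^3  (order 3).
h: a_k = -1, -8, 2, 5, 10, -641/20, 84, -73677/280, 858, …
ICs: h(0) = -1, h′(0) = -8, h′′(0) = 4.

f: a_k = 0, -6, 0, 9, 0, -81/20, 0, 243/280, 0, …
g: a_k = -1, -2, 2, -4, 10, -28, 84, -264, 858, …
h₀=f+g: left-lcm gives L₀, ord ≤ 3.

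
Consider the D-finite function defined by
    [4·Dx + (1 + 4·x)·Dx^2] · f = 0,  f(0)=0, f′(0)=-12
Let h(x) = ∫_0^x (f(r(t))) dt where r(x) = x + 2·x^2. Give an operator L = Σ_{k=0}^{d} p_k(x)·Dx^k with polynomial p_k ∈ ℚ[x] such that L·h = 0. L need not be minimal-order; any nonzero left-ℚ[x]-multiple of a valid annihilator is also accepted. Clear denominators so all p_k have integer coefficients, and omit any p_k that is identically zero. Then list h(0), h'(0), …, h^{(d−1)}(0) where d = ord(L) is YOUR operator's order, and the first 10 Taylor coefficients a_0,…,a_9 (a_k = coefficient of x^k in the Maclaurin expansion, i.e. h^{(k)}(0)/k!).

L = (16·x + 32·x^2)·Dx^2 + (1 + 8·x + 24·x^2 + 32·x^3)·Dx^3  (order 3).
h: a_k = 0, 0, -6, 0, 8, -96/5, 128/5, 0, -768/7, 1024/3, …
ICs: h(0) = 0, h′(0) = 0, h′′(0) = -12.

f: a_k = 0, -12, 24, -64, 192, -3072/5, 2048, -49152/7, 24576, -262144/3, …
Substitute x→r, Dx→(1/r')Dx; clear ⇒ L₀.
h=∫h₀ ⇒ L = L₀·Dx.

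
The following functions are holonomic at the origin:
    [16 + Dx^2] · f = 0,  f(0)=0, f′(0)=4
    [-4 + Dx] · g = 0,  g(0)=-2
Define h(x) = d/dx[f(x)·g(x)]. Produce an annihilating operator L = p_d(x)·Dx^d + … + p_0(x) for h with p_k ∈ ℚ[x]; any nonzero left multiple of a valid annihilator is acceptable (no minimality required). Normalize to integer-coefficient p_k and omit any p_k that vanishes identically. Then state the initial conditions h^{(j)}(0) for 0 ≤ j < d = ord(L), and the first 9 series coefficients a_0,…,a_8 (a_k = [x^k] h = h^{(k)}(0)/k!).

L = 32 - 8·Dx + Dx^2  (order 2).
h: a_k = -8, -64, -128, 0, 1024/3, 8192/15, 16384/45, 0, -65536/315, …
ICs: h(0) = -8, h′(0) = -64.

f: a_k = 0, 4, 0, -32/3, 0, 128/15, 0, -1024/315, 0, …
g: a_k = -2, -8, -16, -64/3, -64/3, -256/15, -512/45, -2048/315, -1024/315, …
h₀=f·g: eliminate ⇒ L₀, order ≤ 2·1.
h=h₀': d/dx-closure on L₀ ⇒ L.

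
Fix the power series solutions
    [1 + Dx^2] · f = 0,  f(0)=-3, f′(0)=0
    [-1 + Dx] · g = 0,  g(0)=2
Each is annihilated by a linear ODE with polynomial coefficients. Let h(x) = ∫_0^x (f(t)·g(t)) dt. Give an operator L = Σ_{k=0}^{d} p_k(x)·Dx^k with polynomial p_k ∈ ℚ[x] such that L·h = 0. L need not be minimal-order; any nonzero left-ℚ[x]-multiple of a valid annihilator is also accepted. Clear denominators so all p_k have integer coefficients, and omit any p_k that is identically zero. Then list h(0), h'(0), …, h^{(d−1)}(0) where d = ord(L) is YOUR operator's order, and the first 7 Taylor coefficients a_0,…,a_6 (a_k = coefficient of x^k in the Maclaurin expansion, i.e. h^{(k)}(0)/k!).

f: a_k = -3, 0, 3/2, 0, -1/8, 0, 1/240, …
g: a_k = 2, 2, 1, 1/3, 1/12, 1/60, 1/360, …
f·g: L₀ = L_f ⊗_s L_g, ord ≤ 2·1.
h=∫₀ˣh₀: take L = L₀·Dx.
L = 2·Dx - 2·Dx^2 + Dx^3  (order 3).
h: a_k = 0, -6, -3, 0, 1/2, 1/5, 1/30, …
ICs: h(0) = 0, h′(0) = -6, h′′(0) = -6.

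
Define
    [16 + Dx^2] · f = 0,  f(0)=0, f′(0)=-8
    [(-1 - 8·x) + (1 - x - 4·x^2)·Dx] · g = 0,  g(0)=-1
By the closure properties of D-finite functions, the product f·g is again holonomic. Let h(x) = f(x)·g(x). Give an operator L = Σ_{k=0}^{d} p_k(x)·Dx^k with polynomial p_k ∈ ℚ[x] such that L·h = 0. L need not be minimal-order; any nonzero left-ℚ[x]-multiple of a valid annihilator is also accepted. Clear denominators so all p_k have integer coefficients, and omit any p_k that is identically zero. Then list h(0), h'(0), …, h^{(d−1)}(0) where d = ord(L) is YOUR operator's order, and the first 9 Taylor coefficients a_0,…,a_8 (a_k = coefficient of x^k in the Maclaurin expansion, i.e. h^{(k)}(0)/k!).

L = (-8 + 16·x + 64·x^2) + (2 + 16·x)·Dx + (-1 + x + 4·x^2)·Dx^2  (order 2).
h: a_k = 0, 8, 8, 56/3, 152/3, 712/5, 5176/15, 286072/315, 720856/315, …
ICs: h(0) = 0, h′(0) = 8.

f: a_k = 0, -8, 0, 64/3, 0, -256/15, 0, 2048/315, 0, …
g: a_k = -1, -1, -5, -9, -29, -65, -181, -441, -1165, …
L₀ := L_f ⊗_s L_g (sym. prod.), ord ≤ 2.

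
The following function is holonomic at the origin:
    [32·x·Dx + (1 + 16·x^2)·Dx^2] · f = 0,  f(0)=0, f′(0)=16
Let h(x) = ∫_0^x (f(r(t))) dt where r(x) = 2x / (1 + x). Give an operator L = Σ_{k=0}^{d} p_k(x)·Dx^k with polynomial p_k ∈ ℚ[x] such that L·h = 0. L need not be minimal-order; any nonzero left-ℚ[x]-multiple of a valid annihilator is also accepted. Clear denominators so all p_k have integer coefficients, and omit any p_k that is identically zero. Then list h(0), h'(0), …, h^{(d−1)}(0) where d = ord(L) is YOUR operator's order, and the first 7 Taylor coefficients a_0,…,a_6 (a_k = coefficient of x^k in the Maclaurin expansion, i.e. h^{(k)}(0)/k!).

f: a_k = 0, 16, 0, -256/3, 0, 4096/5, 0, …
L₀ from L_f via x↦r, Dx↦r'^{-1}Dx.
∫: right-multiply L₀ by Dx.
L = (2 + 130·x)·Dx^2 + (1 + 2·x + 65·x^2)·Dx^3  (order 3).
h: a_k = 0, 0, 16, -32/3, -488/3, 2016/5, 55376/15, …
ICs: h(0) = 0, h′(0) = 0, h′′(0) = 32.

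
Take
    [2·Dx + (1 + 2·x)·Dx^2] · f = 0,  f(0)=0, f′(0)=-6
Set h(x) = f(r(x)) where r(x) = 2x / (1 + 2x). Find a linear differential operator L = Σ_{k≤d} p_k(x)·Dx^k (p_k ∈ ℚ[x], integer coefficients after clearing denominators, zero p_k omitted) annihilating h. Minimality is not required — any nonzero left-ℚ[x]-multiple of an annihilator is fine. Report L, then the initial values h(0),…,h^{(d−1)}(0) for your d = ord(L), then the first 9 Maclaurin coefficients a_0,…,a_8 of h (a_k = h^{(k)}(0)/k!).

L = (8 + 24·x)·Dx + (1 + 8·x + 12·x^2)·Dx^2  (order 2).
h: a_k = 0, -12, 48, -208, 960, -23232/5, 23296, -839424/7, 629760, …
ICs: h(0) = 0, h′(0) = -12.

f: a_k = 0, -6, 6, -8, 12, -96/5, 32, -384/7, 96, …
L₀ from L_f via x↦r, Dx↦r'^{-1}Dx.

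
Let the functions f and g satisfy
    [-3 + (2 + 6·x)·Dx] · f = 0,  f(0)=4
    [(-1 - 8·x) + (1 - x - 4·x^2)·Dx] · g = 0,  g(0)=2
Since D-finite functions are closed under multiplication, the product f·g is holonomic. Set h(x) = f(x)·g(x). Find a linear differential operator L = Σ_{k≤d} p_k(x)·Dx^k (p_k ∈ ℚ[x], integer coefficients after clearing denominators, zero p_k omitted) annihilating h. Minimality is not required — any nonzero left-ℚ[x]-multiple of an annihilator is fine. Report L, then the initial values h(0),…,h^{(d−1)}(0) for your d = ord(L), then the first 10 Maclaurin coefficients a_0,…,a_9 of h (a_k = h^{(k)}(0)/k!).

f: a_k = 4, 6, -9/2, 27/4, -405/32, 1701/64, -15309/256, 72171/512, -2814669/8192, 14073345/16384, …
g: a_k = 2, 2, 10, 18, 58, 130, 362, 882, 2330, 5858, …
Product ⇒ symmetric product L₀, ord ≤ 1.
L = (5 + 19·x + 36·x^2) + (-2 - 4·x + 14·x^2 + 24·x^3)·Dx  (order 1).
h: a_k = 8, 20, 43, 273/2, 4531/16, 28235/32, 242623/128, 1460937/256, 51616067/4096, 304305415/8192, …
ICs: h(0) = 8.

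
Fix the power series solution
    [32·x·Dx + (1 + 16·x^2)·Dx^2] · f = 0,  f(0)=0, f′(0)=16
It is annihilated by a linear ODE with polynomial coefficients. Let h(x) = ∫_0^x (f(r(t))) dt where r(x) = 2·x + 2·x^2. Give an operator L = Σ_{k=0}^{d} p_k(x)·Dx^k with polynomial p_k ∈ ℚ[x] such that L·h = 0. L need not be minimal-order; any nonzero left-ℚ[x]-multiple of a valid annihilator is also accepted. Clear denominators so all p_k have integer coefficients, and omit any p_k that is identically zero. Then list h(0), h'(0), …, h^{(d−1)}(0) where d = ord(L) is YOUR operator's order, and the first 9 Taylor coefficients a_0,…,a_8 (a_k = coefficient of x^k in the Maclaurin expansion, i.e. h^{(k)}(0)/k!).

L = (-2 + 128·x + 512·x^2 + 768·x^3 + 384·x^4)·Dx^2 + (1 + 2·x + 64·x^2 + 256·x^3 + 320·x^4 + 128·x^5)·Dx^3  (order 3).
h: a_k = 0, 0, 16, 32/3, -512/3, -2048/5, 60416/15, 391168/21, -819200/7, …
ICs: h(0) = 0, h′(0) = 0, h′′(0) = 32.

f: a_k = 0, 16, 0, -256/3, 0, 4096/5, 0, -65536/7, 0, …
Change of var in L_f (x↦r) gives L₀.
h=∫₀ˣh₀: take L = L₀·Dx.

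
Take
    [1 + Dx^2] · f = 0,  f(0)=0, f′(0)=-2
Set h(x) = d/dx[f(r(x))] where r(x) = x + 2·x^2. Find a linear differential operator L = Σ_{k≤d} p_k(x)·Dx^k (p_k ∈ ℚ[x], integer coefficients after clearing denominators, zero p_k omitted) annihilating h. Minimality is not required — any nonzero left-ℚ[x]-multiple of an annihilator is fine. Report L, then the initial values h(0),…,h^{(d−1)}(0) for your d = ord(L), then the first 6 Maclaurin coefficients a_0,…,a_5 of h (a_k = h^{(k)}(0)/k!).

L = (49 + 16·x + 96·x^2 + 256·x^3 + 256·x^4) + (-12 - 48·x)·Dx + (1 + 8·x + 16·x^2)·Dx^2  (order 2).
h: a_k = -2, -8, 1, 8, 239/12, 15, …
ICs: h(0) = -2, h′(0) = -8.

f: a_k = 0, -2, 0, 1/3, 0, -1/60, …
Substitute x→r, Dx→(1/r')Dx; clear ⇒ L₀.
h=h₀': d/dx-closure on L₀ ⇒ L.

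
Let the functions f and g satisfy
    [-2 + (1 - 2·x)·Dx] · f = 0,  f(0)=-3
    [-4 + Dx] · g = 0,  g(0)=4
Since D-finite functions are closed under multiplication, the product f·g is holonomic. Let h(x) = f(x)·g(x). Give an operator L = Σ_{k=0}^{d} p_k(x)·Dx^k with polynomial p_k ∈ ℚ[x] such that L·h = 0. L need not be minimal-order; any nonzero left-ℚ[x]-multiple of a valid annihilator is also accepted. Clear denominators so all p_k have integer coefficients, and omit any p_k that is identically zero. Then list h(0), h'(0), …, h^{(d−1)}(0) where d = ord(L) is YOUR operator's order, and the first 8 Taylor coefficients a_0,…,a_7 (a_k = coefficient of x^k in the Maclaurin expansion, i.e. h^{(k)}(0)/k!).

f: a_k = -3, -6, -12, -24, -48, -96, -192, -384, …
g: a_k = 4, 16, 32, 128/3, 128/3, 512/15, 1024/45, 4096/315, …
L₀ := L_f ⊗_s L_g (sym. prod.), ord ≤ 1.
L = (6 - 8·x) + (-1 + 2·x)·Dx  (order 1).
h: a_k = -12, -72, -240, -608, -1344, -13952/5, -84736/15, -79360/7, …
ICs: h(0) = -12.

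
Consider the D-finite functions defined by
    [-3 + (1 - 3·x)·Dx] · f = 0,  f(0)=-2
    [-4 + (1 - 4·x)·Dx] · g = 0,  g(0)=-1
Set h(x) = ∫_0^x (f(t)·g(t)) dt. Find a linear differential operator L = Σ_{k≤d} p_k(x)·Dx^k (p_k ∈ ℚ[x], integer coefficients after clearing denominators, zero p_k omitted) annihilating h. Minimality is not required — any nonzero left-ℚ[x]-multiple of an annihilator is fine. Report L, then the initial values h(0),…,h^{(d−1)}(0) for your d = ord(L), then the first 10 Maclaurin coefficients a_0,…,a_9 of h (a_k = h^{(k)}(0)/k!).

f: a_k = -2, -6, -18, -54, -162, -486, -1458, -4374, -13122, -39366, …
g: a_k = -1, -4, -16, -64, -256, -1024, -4096, -16384, -65536, -262144, …
f·g: L₀ = L_f ⊗_s L_g, ord ≤ 1·1.
h=∫h₀ ⇒ L = L₀·Dx.
L = (-7 + 24·x)·Dx + (1 - 7·x + 12·x^2)·Dx^2  (order 2).
h: a_k = 0, 2, 7, 74/3, 175/2, 1562/5, 3367/3, 28394/7, 58975/4, 484922/9, …
ICs: h(0) = 0, h′(0) = 2.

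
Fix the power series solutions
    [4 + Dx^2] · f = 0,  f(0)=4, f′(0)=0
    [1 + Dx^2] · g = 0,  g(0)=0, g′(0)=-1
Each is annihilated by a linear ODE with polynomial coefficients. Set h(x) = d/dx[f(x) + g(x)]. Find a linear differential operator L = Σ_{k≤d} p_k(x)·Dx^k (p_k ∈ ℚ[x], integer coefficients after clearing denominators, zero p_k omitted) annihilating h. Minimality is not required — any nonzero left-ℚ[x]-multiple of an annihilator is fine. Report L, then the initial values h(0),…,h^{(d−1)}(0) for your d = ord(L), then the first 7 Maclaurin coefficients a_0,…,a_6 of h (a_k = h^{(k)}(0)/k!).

f: a_k = 4, 0, -8, 0, 8/3, 0, -16/45, …
g: a_k = 0, -1, 0, 1/6, 0, -1/120, 0, …
h₀=f+g: left-lcm gives L₀, ord ≤ 4.
Differentiate: ansatz ord ≤ ord L₀ ⇒ L.
L = 4 + 5·Dx^2 + Dx^4  (order 4).
h: a_k = -1, -16, 1/2, 32/3, -1/24, -32/15, 1/720, …
ICs: h(0) = -1, h′(0) = -16, h′′(0) = 1, h′′′(0) = 64.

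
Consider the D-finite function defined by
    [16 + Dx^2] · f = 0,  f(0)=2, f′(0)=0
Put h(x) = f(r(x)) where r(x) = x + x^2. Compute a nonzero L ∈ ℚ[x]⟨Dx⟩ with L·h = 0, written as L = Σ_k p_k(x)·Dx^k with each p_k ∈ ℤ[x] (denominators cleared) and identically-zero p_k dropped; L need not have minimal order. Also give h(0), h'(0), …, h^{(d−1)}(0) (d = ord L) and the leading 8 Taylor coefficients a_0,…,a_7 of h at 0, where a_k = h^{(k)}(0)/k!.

f: a_k = 2, 0, -16, 0, 64/3, 0, -512/45, 0, …
L₀ from L_f via x↦r, Dx↦r'^{-1}Dx.
L = (16 + 96·x + 192·x^2 + 128·x^3) - 2·Dx + (1 + 2·x)·Dx^2  (order 2).
h: a_k = 2, 0, -16, -32, 16/3, 256/3, 5248/45, 256/15, …
ICs: h(0) = 2, h′(0) = 0.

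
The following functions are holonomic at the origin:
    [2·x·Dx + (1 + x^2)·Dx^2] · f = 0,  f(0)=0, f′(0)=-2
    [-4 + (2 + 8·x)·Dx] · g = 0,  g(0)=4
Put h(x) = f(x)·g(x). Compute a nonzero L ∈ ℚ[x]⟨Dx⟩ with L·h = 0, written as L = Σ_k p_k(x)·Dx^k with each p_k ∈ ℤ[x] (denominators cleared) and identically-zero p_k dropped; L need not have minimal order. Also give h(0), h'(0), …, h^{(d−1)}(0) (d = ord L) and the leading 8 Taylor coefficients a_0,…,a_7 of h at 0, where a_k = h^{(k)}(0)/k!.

L = (12 - 4·x - 4·x^2) + (-4 - 14·x + 12·x^2 + 16·x^3)·Dx + (1 + 8·x + 17·x^2 + 8·x^3 + 16·x^4)·Dx^2  (order 2).
h: a_k = 0, -8, -16, 56/3, -80/3, 1096/15, -3248/15, 68216/105, …
ICs: h(0) = 0, h′(0) = -8.

f: a_k = 0, -2, 0, 2/3, 0, -2/5, 0, 2/7, …
g: a_k = 4, 8, -8, 16, -40, 112, -336, 1056, …
h₀=f·g: eliminate ⇒ L₀, order ≤ 2·1.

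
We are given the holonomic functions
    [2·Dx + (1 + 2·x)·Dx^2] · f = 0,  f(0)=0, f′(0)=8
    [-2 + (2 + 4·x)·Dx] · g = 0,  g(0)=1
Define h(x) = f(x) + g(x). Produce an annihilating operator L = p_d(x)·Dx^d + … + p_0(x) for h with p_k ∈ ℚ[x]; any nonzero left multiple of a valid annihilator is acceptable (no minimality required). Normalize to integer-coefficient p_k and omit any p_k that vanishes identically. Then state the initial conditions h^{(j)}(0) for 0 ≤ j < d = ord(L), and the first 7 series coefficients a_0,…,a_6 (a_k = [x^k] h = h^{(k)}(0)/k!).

f: a_k = 0, 8, -8, 32/3, -16, 128/5, -128/3, …
g: a_k = 1, 1, -1/2, 1/2, -5/8, 7/8, -21/16, …
f+g: L₀ = lclm(L_f,L_g), ord ≤ 2+1.
L = 2·Dx + (5 + 10·x)·Dx^2 + (1 + 4·x + 4·x^2)·Dx^3  (order 3).
h: a_k = 1, 9, -17/2, 67/6, -133/8, 1059/40, -2111/48, …
ICs: h(0) = 1, h′(0) = 9, h′′(0) = -17.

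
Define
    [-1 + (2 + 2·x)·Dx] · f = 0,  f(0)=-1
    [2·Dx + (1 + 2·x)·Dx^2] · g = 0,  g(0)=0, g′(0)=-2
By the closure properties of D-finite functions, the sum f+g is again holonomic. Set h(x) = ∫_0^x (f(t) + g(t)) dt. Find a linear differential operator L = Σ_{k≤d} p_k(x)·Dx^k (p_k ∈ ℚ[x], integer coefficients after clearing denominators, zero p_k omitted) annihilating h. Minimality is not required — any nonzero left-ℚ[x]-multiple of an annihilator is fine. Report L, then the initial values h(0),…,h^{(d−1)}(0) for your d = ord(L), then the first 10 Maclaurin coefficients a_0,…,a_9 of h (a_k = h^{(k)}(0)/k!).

f: a_k = -1, -1/2, 1/8, -1/16, 5/128, -7/256, 21/1024, -33/2048, 429/32768, -715/65536, …
g: a_k = 0, -2, 2, -8/3, 4, -32/5, 32/3, -128/7, 32, -512/9, …
f+g: L₀ = lclm(L_f,L_g), ord ≤ 1+2.
h=∫₀ˣh₀: take L = L₀·Dx.
L = (10 + 4·x)·Dx^2 + (29 + 52·x + 20·x^2)·Dx^3 + (6 + 22·x + 24·x^2 + 8·x^3)·Dx^4  (order 4).
h: a_k = 0, -1, -5/4, 17/24, -131/192, 517/640, -8227/7680, 32831/21504, -262375/114688, 1049005/294912, …
ICs: h(0) = 0, h′(0) = -1, h′′(0) = -5/2, h′′′(0) = 17/4.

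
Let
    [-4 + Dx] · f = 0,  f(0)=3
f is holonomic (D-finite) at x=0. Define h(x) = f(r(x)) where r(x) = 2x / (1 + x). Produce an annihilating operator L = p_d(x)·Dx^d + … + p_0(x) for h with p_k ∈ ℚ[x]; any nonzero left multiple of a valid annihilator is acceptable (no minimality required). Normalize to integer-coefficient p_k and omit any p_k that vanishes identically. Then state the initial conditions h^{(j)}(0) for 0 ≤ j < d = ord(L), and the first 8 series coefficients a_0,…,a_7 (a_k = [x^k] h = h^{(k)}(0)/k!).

f: a_k = 3, 12, 24, 32, 32, 128/5, 256/15, 1024/105, …
f∘r: x↦r, Dx↦Dx/r' in L_f ⇒ L₀.
L = -8 + (1 + 2·x + x^2)·Dx  (order 1).
h: a_k = 3, 24, 72, 88, 8, -264/5, 184/15, 3224/105, …
ICs: h(0) = 3.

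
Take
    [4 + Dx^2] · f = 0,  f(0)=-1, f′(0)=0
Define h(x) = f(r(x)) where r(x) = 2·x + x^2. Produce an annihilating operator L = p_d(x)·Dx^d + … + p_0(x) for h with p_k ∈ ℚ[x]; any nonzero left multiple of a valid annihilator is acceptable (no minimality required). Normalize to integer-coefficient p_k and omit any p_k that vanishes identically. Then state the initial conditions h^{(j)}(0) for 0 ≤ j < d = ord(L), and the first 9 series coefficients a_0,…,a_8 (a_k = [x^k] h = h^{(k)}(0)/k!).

f: a_k = -1, 0, 2, 0, -2/3, 0, 4/45, 0, -2/315, …
L₀ from L_f via x↦r, Dx↦r'^{-1}Dx.
L = (16 + 48·x + 48·x^2 + 16·x^3) - Dx + (1 + x)·Dx^2  (order 2).
h: a_k = -1, 0, 8, 8, -26/3, -64/3, -464/45, 176/15, 5998/315, …
ICs: h(0) = -1, h′(0) = 0.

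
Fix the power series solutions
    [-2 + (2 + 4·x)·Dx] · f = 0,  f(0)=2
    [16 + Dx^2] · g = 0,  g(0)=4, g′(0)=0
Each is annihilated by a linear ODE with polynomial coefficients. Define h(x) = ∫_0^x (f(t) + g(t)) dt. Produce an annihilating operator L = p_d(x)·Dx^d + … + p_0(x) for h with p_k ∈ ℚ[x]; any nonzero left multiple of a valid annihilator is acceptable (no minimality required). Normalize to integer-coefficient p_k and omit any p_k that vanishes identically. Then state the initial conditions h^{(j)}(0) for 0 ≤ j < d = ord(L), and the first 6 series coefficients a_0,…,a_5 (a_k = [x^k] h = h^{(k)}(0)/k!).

L = (-304 - 1024·x - 1024·x^2)·Dx + (240 + 1504·x + 3072·x^2 + 2048·x^3)·Dx^2 + (-19 - 64·x - 64·x^2)·Dx^3 + (15 + 94·x + 192·x^2 + 128·x^3)·Dx^4  (order 4).
h: a_k = 0, 6, 1, -11, 1/4, 497/60, …
ICs: h(0) = 0, h′(0) = 6, h′′(0) = 2, h′′′(0) = -66.

f: a_k = 2, 2, -1, 1, -5/4, 7/4, …
g: a_k = 4, 0, -32, 0, 128/3, 0, …
Weyl lclm of L_f,L_g ⇒ L₀ (ord ≤ 3).
∫: right-multiply L₀ by Dx.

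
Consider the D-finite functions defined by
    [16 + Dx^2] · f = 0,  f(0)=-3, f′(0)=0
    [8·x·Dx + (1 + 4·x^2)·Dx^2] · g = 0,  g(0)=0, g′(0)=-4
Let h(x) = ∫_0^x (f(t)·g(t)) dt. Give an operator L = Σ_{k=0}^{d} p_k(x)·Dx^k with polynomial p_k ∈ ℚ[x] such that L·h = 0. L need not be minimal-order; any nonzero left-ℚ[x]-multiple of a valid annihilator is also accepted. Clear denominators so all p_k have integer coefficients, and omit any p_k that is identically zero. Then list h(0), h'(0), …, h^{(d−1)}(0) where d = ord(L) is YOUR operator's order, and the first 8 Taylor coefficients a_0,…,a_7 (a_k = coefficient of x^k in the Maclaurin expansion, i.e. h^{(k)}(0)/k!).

L = (2560 + 29696·x^2 + 118784·x^4 + 262144·x^6 + 262144·x^8)·Dx + (1536·x + 14336·x^3 + 49152·x^5 + 65536·x^7)·Dx^2 + (240 + 3008·x^2 + 13824·x^4 + 32768·x^6 + 32768·x^8)·Dx^3 + (96·x + 896·x^3 + 3072·x^5 + 4096·x^7)·Dx^4 + (5 + 72·x^2 + 400·x^4 + 1024·x^6 + 1024·x^8)·Dx^5  (order 5).
h: a_k = 0, 0, 6, 0, -28, 0, 736/15, 0, …
ICs: h(0) = 0, h′(0) = 0, h′′(0) = 12, h′′′(0) = 0, h′′′′(0) = -672.

f: a_k = -3, 0, 24, 0, -32, 0, 256/15, 0, …
g: a_k = 0, -4, 0, 16/3, 0, -64/5, 0, 256/7, …
h₀=f·g: eliminate ⇒ L₀, order ≤ 2·2.
Integrate: L := L₀·Dx.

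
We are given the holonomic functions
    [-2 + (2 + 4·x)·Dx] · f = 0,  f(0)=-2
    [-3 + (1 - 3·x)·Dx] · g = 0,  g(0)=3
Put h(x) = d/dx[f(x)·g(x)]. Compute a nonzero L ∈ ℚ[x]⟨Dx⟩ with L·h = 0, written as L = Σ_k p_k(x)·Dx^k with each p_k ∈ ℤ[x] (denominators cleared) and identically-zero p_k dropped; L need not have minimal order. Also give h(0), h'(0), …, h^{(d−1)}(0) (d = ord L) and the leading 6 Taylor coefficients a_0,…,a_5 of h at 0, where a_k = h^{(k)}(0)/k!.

L = (23 + 72·x + 27·x^2) + (-4 + x + 27·x^2 + 18·x^3)·Dx  (order 1).
h: a_k = -24, -138, -630, -2505, -9420, -135459/4, …
ICs: h(0) = -24.

f: a_k = -2, -2, 1, -1, 5/4, -7/4, …
g: a_k = 3, 9, 27, 81, 243, 729, …
f·g: L₀ = L_f ⊗_s L_g, ord ≤ 1·1.
Differentiate: ansatz ord ≤ ord L₀ ⇒ L.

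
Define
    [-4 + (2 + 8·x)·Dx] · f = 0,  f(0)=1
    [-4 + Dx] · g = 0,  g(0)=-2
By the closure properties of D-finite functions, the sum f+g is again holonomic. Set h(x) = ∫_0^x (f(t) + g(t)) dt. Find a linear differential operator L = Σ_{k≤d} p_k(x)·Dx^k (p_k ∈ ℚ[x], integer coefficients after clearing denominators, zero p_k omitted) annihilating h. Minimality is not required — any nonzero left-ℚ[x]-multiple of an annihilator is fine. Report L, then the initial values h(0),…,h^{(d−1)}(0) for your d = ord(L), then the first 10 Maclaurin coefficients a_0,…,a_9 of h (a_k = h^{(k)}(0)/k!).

f: a_k = 1, 2, -2, 4, -10, 28, -84, 264, -858, 2860, …
g: a_k = -2, -8, -16, -64/3, -64/3, -256/15, -512/45, -2048/315, -1024/315, -4096/2835, …
Sum ⇒ L₀ = lclm(L_f,L_g) in ℚ(x)⟨Dx⟩.
∫: right-multiply L₀ by Dx.
L = (24 + 64·x)·Dx + (-10 - 64·x - 128·x^2)·Dx^2 + (1 + 12·x + 32·x^2)·Dx^3  (order 3).
h: a_k = 0, -1, -3, -6, -13/3, -94/15, 82/45, -4292/315, 10139/315, -271294/2835, …
ICs: h(0) = 0, h′(0) = -1, h′′(0) = -6.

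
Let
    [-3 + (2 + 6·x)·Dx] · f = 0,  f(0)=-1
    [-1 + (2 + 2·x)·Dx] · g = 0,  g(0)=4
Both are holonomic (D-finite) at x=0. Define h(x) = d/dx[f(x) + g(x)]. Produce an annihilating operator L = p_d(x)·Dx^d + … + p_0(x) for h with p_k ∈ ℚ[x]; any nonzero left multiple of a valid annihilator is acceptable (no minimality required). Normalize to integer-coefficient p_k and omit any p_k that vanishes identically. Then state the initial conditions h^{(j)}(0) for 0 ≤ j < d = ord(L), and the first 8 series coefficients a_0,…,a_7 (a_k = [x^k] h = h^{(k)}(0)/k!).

L = -9 + (-24 - 36·x)·Dx + (-4 - 16·x - 12·x^2)·Dx^2  (order 2).
h: a_k = 1/2, 5/4, -69/16, 385/32, -8365/256, 45675/512, -504273/2048, 2812953/4096, …
ICs: h(0) = 1/2, h′(0) = 5/4.

f: a_k = -1, -3/2, 9/8, -27/16, 405/128, -1701/256, 15309/1024, -72171/2048, …
g: a_k = 4, 2, -1/2, 1/4, -5/32, 7/64, -21/256, 33/512, …
L₀ := lclm(L_f,L_g); ord L₀ ≤ 1+1.
h₀' ⇒ L via d/dx closure of L₀.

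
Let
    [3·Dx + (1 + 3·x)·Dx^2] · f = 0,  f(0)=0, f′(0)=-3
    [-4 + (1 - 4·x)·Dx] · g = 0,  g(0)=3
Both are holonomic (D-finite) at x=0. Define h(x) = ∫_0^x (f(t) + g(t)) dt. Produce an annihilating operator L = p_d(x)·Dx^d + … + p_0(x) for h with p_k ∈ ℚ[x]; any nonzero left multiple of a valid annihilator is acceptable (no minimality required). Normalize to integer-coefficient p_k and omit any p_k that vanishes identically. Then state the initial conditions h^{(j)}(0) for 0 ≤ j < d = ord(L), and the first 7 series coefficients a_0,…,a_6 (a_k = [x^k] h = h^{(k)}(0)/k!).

L = (-432 - 288·x)·Dx^2 + (-78 - 720·x - 576·x^2)·Dx^3 + (11 + x - 144·x^2 - 144·x^3)·Dx^4  (order 4).
h: a_k = 0, 3, 9/2, 35/2, 183/4, 3153/20, 5039/10, …
ICs: h(0) = 0, h′(0) = 3, h′′(0) = 9, h′′′(0) = 105.

f: a_k = 0, -3, 9/2, -9, 81/4, -243/5, 243/2, …
g: a_k = 3, 12, 48, 192, 768, 3072, 12288, …
Weyl lclm of L_f,L_g ⇒ L₀ (ord ≤ 3).
∫: right-multiply L₀ by Dx.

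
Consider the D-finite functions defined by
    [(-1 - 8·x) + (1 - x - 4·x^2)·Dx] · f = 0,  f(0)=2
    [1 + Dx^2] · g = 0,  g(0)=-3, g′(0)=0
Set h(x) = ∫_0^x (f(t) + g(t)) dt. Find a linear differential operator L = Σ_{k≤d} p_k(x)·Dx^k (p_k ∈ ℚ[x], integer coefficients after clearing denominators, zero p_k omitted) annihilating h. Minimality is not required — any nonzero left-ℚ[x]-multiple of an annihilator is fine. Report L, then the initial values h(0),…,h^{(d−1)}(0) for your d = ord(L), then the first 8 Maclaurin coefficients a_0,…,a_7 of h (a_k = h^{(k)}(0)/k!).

f: a_k = 2, 2, 10, 18, 58, 130, 362, 882, …
g: a_k = -3, 0, 3/2, 0, -1/8, 0, 1/240, 0, …
h₀=f+g: left-lcm gives L₀, ord ≤ 3.
h=∫h₀ ⇒ L = L₀·Dx.
L = (55 + 486·x + 553·x^2 + 1488·x^3 + 80·x^4 + 128·x^5)·Dx + (-11 - 11·x - 23·x^2 + 169·x^3 + 348·x^4 + 48·x^5 + 64·x^6)·Dx^2 + (55 + 486·x + 553·x^2 + 1488·x^3 + 80·x^4 + 128·x^5)·Dx^3 + (-11 - 11·x - 23·x^2 + 169·x^3 + 348·x^4 + 48·x^5 + 64·x^6)·Dx^4  (order 4).
h: a_k = 0, -1, 1, 23/6, 9/2, 463/40, 65/3, 86881/1680, …
ICs: h(0) = 0, h′(0) = -1, h′′(0) = 2, h′′′(0) = 23.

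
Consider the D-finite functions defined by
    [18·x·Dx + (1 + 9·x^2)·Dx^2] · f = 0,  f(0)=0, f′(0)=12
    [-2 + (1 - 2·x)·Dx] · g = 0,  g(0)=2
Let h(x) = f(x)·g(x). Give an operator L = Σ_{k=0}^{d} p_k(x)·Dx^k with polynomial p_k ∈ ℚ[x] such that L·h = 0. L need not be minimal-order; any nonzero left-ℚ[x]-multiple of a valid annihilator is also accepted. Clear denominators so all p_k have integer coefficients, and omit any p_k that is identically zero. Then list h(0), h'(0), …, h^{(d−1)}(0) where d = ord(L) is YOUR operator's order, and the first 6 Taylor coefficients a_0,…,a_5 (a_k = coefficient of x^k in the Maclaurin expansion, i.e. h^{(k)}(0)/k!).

L = 36·x + (4 - 18·x + 72·x^2)·Dx + (-1 + 2·x - 9·x^2 + 18·x^3)·Dx^2  (order 2).
h: a_k = 0, 24, 48, 24, 48, 2424/5, …
ICs: h(0) = 0, h′(0) = 24.

f: a_k = 0, 12, 0, -36, 0, 972/5, …
g: a_k = 2, 4, 8, 16, 32, 64, …
f·g: L₀ = L_f ⊗_s L_g, ord ≤ 2·1.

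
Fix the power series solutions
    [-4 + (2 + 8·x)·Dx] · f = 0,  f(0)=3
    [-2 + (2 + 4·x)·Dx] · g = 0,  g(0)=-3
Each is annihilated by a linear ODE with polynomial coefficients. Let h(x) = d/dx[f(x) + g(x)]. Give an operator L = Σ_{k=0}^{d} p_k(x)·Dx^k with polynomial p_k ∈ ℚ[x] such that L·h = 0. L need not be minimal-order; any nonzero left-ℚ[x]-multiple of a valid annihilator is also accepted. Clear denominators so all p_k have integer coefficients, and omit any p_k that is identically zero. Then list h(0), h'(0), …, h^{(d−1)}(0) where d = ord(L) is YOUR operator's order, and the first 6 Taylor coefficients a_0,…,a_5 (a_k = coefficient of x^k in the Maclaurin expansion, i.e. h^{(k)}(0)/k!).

f: a_k = 3, 6, -6, 12, -30, 84, …
g: a_k = -3, -3, 3/2, -3/2, 15/8, -21/8, …
L₀ := lclm(L_f,L_g); ord L₀ ≤ 1+1.
Derive L from L₀ (diff closure).
L = -6 + (-9 - 24·x)·Dx + (-1 - 6·x - 8·x^2)·Dx^2  (order 2).
h: a_k = 3, -9, 63/2, -225/2, 3255/8, -11907/8, …
ICs: h(0) = 3, h′(0) = -9.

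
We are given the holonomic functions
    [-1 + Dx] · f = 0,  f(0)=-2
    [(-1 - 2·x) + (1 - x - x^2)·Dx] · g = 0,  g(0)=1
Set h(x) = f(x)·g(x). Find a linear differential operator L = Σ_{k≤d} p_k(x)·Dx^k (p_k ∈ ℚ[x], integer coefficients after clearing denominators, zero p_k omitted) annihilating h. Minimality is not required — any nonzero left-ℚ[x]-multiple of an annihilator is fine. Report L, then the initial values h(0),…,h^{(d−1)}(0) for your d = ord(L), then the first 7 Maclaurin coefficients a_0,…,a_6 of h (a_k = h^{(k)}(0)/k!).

f: a_k = -2, -2, -1, -1/3, -1/12, -1/60, -1/360, …
g: a_k = 1, 1, 2, 3, 5, 8, 13, …
h₀=f·g: eliminate ⇒ L₀, order ≤ 1·1.
L = (2 + x - x^2) + (-1 + x + x^2)·Dx  (order 1).
h: a_k = -2, -4, -7, -34/3, -221/12, -893/30, -17347/360, …
ICs: h(0) = -2.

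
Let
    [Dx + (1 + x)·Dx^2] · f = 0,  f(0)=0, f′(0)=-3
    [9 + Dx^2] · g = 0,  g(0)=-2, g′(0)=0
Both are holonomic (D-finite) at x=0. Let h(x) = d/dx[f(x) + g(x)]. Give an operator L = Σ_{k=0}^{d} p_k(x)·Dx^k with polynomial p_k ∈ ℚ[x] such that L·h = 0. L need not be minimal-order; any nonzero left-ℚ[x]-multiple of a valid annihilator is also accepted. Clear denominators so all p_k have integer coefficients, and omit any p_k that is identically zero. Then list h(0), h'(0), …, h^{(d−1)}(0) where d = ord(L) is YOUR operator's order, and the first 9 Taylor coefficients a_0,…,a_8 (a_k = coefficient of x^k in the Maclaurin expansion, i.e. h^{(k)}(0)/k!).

f: a_k = 0, -3, 3/2, -1, 3/4, -3/5, 1/2, -3/7, 3/8, …
g: a_k = -2, 0, 9, 0, -27/4, 0, 81/40, 0, -729/2240, …
L₀ := lclm(L_f,L_g); ord L₀ ≤ 2+2.
Derive L from L₀ (diff closure).
L = (135 + 162·x + 81·x^2) + (99 + 261·x + 243·x^2 + 81·x^3)·Dx + (15 + 18·x + 9·x^2)·Dx^2 + (11 + 29·x + 27·x^2 + 9·x^3)·Dx^3  (order 3).
h: a_k = -3, 21, -3, -24, -3, 303/20, -3, 111/280, -3, …
ICs: h(0) = -3, h′(0) = 21, h′′(0) = -6.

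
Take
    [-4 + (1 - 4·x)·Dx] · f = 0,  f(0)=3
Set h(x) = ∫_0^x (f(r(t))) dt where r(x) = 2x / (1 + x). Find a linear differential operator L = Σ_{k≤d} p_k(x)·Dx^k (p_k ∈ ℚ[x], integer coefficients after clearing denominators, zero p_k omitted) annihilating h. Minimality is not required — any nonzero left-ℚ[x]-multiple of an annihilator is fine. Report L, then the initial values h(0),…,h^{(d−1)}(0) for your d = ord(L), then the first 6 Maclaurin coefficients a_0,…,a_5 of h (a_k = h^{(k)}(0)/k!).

f: a_k = 3, 12, 48, 192, 768, 3072, …
Change of var in L_f (x↦r) gives L₀.
h=∫h₀ ⇒ L = L₀·Dx.
L = 8·Dx + (-1 + 6·x + 7·x^2)·Dx^2  (order 2).
h: a_k = 0, 3, 12, 56, 294, 8232/5, …
ICs: h(0) = 0, h′(0) = 3.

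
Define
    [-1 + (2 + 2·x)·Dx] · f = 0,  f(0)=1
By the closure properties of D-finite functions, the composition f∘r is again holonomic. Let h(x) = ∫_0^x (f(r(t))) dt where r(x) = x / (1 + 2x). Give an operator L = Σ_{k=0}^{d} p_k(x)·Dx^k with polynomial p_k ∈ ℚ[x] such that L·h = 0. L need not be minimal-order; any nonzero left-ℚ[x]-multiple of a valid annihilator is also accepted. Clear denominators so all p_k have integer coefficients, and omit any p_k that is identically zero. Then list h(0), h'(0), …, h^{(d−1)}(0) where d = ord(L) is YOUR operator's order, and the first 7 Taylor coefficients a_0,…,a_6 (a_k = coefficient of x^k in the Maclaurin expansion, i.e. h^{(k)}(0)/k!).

L = -Dx + (2 + 10·x + 12·x^2)·Dx^2  (order 2).
h: a_k = 0, 1, 1/4, -3/8, 41/64, -757/640, 1181/512, …
ICs: h(0) = 0, h′(0) = 1.

f: a_k = 1, 1/2, -1/8, 1/16, -5/128, 7/256, -21/1024, …
Change of var in L_f (x↦r) gives L₀.
∫: right-multiply L₀ by Dx.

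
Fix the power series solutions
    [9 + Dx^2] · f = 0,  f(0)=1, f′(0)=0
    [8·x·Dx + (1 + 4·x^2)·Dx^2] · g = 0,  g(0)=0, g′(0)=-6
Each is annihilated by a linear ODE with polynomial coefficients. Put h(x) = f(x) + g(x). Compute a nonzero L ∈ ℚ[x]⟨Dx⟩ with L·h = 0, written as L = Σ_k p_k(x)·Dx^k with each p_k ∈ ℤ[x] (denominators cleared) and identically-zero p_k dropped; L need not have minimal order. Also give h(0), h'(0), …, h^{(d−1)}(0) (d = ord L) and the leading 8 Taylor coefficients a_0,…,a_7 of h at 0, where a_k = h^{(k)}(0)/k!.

L = (-2808·x + 19008·x^3 + 10368·x^5)·Dx + (9 + 1548·x^2 + 7344·x^4 + 5184·x^6)·Dx^2 + (-312·x + 2112·x^3 + 1152·x^5)·Dx^3 + (1 + 172·x^2 + 816·x^4 + 576·x^6)·Dx^4  (order 4).
h: a_k = 1, -6, -9/2, 8, 27/8, -96/5, -81/80, 384/7, …
ICs: h(0) = 1, h′(0) = -6, h′′(0) = -9, h′′′(0) = 48.

f: a_k = 1, 0, -9/2, 0, 27/8, 0, -81/80, 0, …
g: a_k = 0, -6, 0, 8, 0, -96/5, 0, 384/7, …
h₀=f+g: left-lcm gives L₀, ord ≤ 4.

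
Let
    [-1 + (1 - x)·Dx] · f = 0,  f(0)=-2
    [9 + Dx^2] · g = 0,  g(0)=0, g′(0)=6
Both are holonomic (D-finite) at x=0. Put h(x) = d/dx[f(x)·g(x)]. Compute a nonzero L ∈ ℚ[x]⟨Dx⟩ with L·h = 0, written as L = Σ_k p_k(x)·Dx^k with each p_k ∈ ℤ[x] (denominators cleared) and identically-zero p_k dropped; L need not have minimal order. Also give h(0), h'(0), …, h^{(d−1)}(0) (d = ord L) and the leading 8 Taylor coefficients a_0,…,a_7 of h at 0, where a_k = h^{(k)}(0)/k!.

f: a_k = -2, -2, -2, -2, -2, -2, -2, -2, …
g: a_k = 0, 6, 0, -9, 0, 81/20, 0, -243/280, …
Product ⇒ symmetric product L₀, ord ≤ 2.
Differentiate: ansatz ord ≤ ord L₀ ⇒ L.
L = (7 - 18·x + 9·x^2) + (-2 + 2·x)·Dx + (1 - 2·x + x^2)·Dx^2  (order 2).
h: a_k = -12, -24, 18, 24, -21/2, -63/5, -51/20, -102/35, …
ICs: h(0) = -12, h′(0) = -24.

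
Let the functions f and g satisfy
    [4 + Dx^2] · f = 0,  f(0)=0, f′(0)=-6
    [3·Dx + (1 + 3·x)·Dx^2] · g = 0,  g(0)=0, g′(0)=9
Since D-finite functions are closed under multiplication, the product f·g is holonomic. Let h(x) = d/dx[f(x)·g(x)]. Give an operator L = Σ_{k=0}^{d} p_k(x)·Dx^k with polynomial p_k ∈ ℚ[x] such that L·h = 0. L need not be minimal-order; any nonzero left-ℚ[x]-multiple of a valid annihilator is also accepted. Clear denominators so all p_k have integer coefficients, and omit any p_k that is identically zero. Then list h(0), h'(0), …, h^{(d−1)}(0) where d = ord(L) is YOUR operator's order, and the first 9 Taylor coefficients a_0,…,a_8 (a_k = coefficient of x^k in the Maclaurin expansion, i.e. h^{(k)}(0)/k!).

f: a_k = 0, -6, 0, 4, 0, -4/5, 0, 8/105, 0, …
g: a_k = 0, 9, -27/2, 27, -243/4, 729/5, -729/2, 6561/7, -19683/8, …
f·g: L₀ = L_f ⊗_s L_g, ord ≤ 2·2.
Derive L from L₀ (diff closure).
L = (-21880 - 49536·x - 195264·x^2 - 252288·x^3 + 225504·x^4 + 746496·x^5 + 373248·x^6) + (-9384 - 44856·x - 47520·x^2 + 90720·x^3 + 311040·x^4 + 186624·x^5)·Dx + (-6026 - 16344·x - 53892·x^2 - 32832·x^3 + 182736·x^4 + 373248·x^5 + 186624·x^6)·Dx^2 + (-2346 - 11214·x - 11880·x^2 + 22680·x^3 + 77760·x^4 + 46656·x^5)·Dx^3 + (-139 - 990·x - 1269·x^2 + 7560·x^3 + 31590·x^4 + 46656·x^5 + 23328·x^6)·Dx^4  (order 4).
h: a_k = 0, -108, 243, -504, 3105/2, -4644, 68418/5, -283440/7, 3364659/28, …
ICs: h(0) = 0, h′(0) = -108, h′′(0) = 486, h′′′(0) = -3024.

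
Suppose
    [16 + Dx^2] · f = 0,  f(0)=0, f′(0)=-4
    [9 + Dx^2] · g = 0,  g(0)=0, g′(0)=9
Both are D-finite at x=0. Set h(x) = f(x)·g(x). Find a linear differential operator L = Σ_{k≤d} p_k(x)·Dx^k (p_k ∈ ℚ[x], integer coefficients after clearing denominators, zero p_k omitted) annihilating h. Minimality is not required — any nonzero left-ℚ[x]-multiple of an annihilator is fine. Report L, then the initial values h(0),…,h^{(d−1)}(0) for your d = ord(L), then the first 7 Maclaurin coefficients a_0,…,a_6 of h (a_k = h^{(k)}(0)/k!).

L = 49 + 50·Dx^2 + Dx^4  (order 4).
h: a_k = 0, 0, -36, 0, 150, 0, -2451/10, …
ICs: h(0) = 0, h′(0) = 0, h′′(0) = -72, h′′′(0) = 0.

f: a_k = 0, -4, 0, 32/3, 0, -128/15, 0, …
g: a_k = 0, 9, 0, -27/2, 0, 243/40, 0, …
f·g: L₀ = L_f ⊗_s L_g, ord ≤ 2·2.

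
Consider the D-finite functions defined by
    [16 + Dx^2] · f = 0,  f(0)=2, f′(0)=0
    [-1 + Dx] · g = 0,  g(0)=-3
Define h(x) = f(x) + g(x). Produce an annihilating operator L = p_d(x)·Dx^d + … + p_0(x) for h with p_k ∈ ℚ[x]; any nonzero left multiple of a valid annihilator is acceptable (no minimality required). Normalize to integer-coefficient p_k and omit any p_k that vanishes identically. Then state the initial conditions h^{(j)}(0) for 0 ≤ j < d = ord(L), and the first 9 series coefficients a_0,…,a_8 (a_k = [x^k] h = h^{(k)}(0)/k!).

f: a_k = 2, 0, -16, 0, 64/3, 0, -512/45, 0, 1024/315, …
g: a_k = -3, -3, -3/2, -1/2, -1/8, -1/40, -1/240, -1/1680, -1/13440, …
L₀ := lclm(L_f,L_g); ord L₀ ≤ 2+1.
L = -16 + 16·Dx - Dx^2 + Dx^3  (order 3).
h: a_k = -1, -3, -35/2, -1/2, 509/24, -1/40, -1639/144, -1/1680, 131069/40320, …
ICs: h(0) = -1, h′(0) = -3, h′′(0) = -35.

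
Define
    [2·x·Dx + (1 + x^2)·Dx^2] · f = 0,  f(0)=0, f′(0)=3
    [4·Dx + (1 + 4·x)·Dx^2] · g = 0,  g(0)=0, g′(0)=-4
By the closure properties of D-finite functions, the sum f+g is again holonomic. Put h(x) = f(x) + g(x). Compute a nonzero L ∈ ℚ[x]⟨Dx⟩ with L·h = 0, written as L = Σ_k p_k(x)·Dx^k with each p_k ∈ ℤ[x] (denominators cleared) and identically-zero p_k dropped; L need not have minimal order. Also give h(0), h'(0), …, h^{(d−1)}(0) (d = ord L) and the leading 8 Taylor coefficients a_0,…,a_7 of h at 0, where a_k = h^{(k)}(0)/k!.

L = (-4 - 48·x + 12·x^2 + 16·x^3)·Dx + (-17 - 8·x - 45·x^2 + 24·x^3 + 32·x^4)·Dx^2 + (-2 - 7·x + 4·x^2 + x^3 + 6·x^4 + 8·x^5)·Dx^3  (order 3).
h: a_k = 0, -1, 8, -67/3, 64, -1021/5, 2048/3, -2341, …
ICs: h(0) = 0, h′(0) = -1, h′′(0) = 16.

f: a_k = 0, 3, 0, -1, 0, 3/5, 0, -3/7, …
g: a_k = 0, -4, 8, -64/3, 64, -1024/5, 2048/3, -16384/7, …
h₀=f+g: left-lcm gives L₀, ord ≤ 4.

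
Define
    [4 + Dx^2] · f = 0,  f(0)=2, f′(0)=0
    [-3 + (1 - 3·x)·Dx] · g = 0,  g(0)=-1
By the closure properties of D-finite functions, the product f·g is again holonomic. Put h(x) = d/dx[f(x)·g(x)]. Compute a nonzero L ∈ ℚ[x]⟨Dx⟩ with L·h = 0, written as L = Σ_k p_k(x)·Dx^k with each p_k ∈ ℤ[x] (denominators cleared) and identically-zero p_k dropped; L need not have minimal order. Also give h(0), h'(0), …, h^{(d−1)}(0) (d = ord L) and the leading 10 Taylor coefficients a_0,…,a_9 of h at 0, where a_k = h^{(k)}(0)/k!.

f: a_k = 2, 0, -4, 0, 4/3, 0, -8/45, 0, 4/315, 0, …
g: a_k = -1, -3, -9, -27, -81, -243, -729, -2187, -6561, -19683, …
Product ⇒ symmetric product L₀, ord ≤ 2.
h₀' ⇒ L via d/dx closure of L₀.
L = (-14 - 24·x + 36·x^2) + (-6 + 18·x)·Dx + (1 - 6·x + 9·x^2)·Dx^2  (order 2).
h: a_k = -6, -28, -126, -1528/3, -1910, -103124/15, -360934/15, -5197456/63, -1949046/7, -2631212084/2835, …
ICs: h(0) = -6, h′(0) = -28.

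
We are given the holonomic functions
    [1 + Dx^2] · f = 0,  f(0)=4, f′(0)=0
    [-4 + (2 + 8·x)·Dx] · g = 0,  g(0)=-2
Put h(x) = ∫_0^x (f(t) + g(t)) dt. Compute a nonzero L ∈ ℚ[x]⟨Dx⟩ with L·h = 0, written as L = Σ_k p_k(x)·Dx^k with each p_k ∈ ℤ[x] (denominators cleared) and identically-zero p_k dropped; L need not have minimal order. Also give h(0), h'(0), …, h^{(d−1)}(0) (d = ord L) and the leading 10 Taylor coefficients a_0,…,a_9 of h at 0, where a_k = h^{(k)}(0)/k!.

L = (-26 - 16·x - 32·x^2)·Dx + (-3 - 4·x + 48·x^2 + 64·x^3)·Dx^2 + (-26 - 16·x - 32·x^2)·Dx^3 + (-3 - 4·x + 48·x^2 + 64·x^3)·Dx^4  (order 4).
h: a_k = 0, 2, -2, 2/3, -2, 121/30, -28/3, 30239/1260, -66, 17297281/90720, …
ICs: h(0) = 0, h′(0) = 2, h′′(0) = -4, h′′′(0) = 4.

f: a_k = 4, 0, -2, 0, 1/6, 0, -1/180, 0, 1/10080, 0, …
g: a_k = -2, -4, 4, -8, 20, -56, 168, -528, 1716, -5720, …
h₀=f+g: left-lcm gives L₀, ord ≤ 3.
∫: right-multiply L₀ by Dx.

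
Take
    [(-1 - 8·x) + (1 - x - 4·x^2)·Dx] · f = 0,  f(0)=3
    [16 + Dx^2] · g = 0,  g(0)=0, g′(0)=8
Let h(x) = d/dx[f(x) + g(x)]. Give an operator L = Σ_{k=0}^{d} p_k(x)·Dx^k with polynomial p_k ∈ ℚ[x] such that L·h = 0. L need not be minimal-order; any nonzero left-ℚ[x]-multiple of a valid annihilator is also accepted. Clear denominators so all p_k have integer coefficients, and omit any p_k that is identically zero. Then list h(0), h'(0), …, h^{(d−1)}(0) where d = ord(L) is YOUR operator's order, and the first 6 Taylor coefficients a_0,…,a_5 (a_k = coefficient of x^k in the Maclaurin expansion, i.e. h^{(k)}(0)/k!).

L = (6848 + 35072·x + 150784·x^2 + 87040·x^3 + 204800·x^4 + 147456·x^5 + 196608·x^6) + (-560 - 4048·x + 5184·x^2 + 13952·x^3 + 2560·x^4 + 18432·x^5 + 57344·x^6 + 65536·x^7)·Dx + (428 + 2192·x + 9424·x^2 + 5440·x^3 + 12800·x^4 + 9216·x^5 + 12288·x^6)·Dx^2 + (-35 - 253·x + 324·x^2 + 872·x^3 + 160·x^4 + 1152·x^5 + 3584·x^6 + 4096·x^7)·Dx^3  (order 3).
h: a_k = 11, 30, 17, 348, 3181/3, 3258, …
ICs: h(0) = 11, h′(0) = 30, h′′(0) = 34.

f: a_k = 3, 3, 15, 27, 87, 195, …
g: a_k = 0, 8, 0, -64/3, 0, 256/15, …
h₀=f+g: left-lcm gives L₀, ord ≤ 3.
Differentiate: ansatz ord ≤ ord L₀ ⇒ L.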